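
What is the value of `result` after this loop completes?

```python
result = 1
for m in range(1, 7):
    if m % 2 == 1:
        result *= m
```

Product of odd numbers 1 to 6
`result` takes the values: 1 → 3 → 15

Answer: 15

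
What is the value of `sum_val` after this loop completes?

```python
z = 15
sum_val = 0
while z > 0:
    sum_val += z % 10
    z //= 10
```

Sum digits of 15
`sum_val` takes the values: 0 → 5 → 6

Answer: 6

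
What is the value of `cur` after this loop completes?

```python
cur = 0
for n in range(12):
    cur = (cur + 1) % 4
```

Increment mod 4, 12 times = 0
`cur` takes the values: 0 → 1 → 2 → 3 → 0 → 1 → 2 → 3 → 0 → 1 → 2 → 3 → 0

Answer: 0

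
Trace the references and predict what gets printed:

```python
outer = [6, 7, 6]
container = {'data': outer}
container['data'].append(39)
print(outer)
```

Key concept: dict holds reference to list.
Step by step:
`outer = [6, 7, 6]` → outer = [6, 7, 6]
`container = {'data': outer}` → container = {'data': [6, 7, 6]}
`container['data'].append(39)` → outer = [6, 7, 6, 39]; container = {'data': [6, 7, 6, 39]}
`print(outer)` → prints [6, 7, 6, 39]

Answer: [6, 7, 6, 39]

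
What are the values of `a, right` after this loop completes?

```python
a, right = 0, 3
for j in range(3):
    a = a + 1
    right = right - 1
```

a goes 0→3, right goes 3→0
`a, right` takes the values: (0, 3) → (1, 3) → (1, 2) → (2, 2) → (2, 1) → (3, 1) → (3, 0)

Answer: 3, 0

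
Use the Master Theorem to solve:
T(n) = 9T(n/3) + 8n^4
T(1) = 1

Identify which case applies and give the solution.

a=9, b=3, f(n)=8n^4. log_3(9) = 2. Since c=4 > 2 and the regularity condition holds (9(n/3)^4 = (9/3^4)n^4 with 9/3^4 < 1), Case 3 applies: T(n) = Θ(f(n)) = O(n^4).

Answer: O(n^4) - Case 3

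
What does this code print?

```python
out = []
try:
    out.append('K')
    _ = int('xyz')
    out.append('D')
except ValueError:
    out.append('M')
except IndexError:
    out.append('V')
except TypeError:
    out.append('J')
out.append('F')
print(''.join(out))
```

Execution trace: 'K' (try body) → 'M' (except ValueError) → 'F' (after the try/except). Output: KMF

Answer: KMF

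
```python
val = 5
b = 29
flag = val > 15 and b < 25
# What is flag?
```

Trace:
`val = 5` → val = 5
`b = 29` → b = 29
`flag = val > 15 and b < 25` → flag = False
So flag = False

Answer: False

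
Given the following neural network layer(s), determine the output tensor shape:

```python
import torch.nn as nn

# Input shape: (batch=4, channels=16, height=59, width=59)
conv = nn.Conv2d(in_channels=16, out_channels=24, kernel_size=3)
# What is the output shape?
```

Input: (4, 16, 59, 59) -> Output: (4, 24, 57, 57)

Answer: (4, 24, 57, 57)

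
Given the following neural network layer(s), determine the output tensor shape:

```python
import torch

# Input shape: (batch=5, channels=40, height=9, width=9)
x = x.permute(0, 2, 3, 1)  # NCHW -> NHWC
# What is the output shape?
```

Input: (5, 40, 9, 9) -> Output: (5, 9, 9, 40)

Answer: (5, 9, 9, 40)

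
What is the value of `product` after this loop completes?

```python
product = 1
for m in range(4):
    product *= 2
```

2^4 = 16
`product` takes the values: 1 → 2 → 4 → 8 → 16

Answer: 16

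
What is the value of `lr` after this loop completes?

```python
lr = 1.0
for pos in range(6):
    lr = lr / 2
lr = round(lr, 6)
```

Halving LR 6 times: 1 / 2^6
`lr` takes the values: 1.0 → 0.5 → 0.25 → 0.125 → 0.0625 → 0.03125 → 0.015625

Answer: 0.015625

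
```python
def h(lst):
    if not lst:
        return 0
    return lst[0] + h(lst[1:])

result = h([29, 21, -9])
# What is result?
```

29 + 21 + (-9) + 0 = 41

Answer: 41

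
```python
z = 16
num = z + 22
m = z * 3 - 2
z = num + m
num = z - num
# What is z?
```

Trace:
`z = 16` → z = 16
`num = z + 22` → num = 38
`m = z * 3 - 2` → m = 46
`z = num + m` → z = 84
`num = z - num` → num = 46
So z = 84

Answer: 84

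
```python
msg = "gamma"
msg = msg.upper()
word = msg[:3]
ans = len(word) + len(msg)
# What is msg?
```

Trace:
`msg = "gamma"` → msg = 'gamma'
`msg = msg.upper()` → msg = 'GAMMA'
`word = msg[:3]` → word = 'GAM'
`ans = len(word) + len(msg)` → ans = 8
So msg = 'GAMMA'

Answer: 'GAMMA'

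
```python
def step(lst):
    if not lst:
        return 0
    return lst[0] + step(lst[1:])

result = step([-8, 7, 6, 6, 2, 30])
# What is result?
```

(-8) + 7 + 6 + 6 + 2 + 30 + 0 = 43

Answer: 43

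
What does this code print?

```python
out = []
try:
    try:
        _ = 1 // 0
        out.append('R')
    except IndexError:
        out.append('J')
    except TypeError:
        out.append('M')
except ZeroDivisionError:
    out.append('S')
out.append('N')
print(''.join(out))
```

Execution trace: 'S' (outer except ZeroDivisionError) → 'N' (after the try/except). Output: SN

Answer: SN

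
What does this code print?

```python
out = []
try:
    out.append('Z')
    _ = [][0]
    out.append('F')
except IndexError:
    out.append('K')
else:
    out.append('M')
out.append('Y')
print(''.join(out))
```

Execution trace: 'Z' (try body) → 'K' (except IndexError) → 'Y' (after the try/except). Output: ZKY

Answer: ZKY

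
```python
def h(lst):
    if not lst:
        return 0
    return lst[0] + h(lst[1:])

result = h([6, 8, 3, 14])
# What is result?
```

6 + 8 + 3 + 14 + 0 = 31

Answer: 31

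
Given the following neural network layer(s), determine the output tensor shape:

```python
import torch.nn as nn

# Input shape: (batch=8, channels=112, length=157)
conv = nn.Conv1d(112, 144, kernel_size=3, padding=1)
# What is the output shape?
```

Input: (8, 112, 157) -> Output: (8, 144, 157)

Answer: (8, 144, 157)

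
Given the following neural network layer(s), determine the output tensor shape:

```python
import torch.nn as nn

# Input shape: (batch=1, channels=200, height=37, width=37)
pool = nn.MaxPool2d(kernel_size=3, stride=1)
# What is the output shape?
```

Input: (1, 200, 37, 37) -> Output: (1, 200, 35, 35)

Answer: (1, 200, 35, 35)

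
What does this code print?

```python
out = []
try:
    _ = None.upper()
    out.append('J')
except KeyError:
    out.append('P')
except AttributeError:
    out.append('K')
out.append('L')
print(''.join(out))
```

Execution trace: 'K' (except AttributeError) → 'L' (after the try/except). Output: KL

Answer: KL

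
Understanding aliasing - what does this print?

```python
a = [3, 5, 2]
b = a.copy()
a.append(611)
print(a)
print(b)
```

Key concept: list.copy() creates independent copy.
Step by step:
`a = [3, 5, 2]` → a = [3, 5, 2]
`b = a.copy()` → b = [3, 5, 2]
`a.append(611)` → a = [3, 5, 2, 611]
`print(a)` → prints [3, 5, 2, 611]
`print(b)` → prints [3, 5, 2]

Answer:
[3, 5, 2, 611]
[3, 5, 2]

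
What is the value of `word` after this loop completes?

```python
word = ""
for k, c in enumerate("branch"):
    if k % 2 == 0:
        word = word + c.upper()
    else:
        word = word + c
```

Uppercase even positions in 'branch'
`word` takes the values: "" → "B" → "Br" → "BrA" → "BrAn" → "BrAnC" → "BrAnCh"

Answer: "BrAnCh"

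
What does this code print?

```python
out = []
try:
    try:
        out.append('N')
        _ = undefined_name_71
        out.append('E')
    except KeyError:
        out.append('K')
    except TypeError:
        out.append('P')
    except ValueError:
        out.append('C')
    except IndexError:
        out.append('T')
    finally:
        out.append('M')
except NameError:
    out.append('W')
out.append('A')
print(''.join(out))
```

Execution trace: 'N' (try body) → 'M' (finally) → 'W' (outer except NameError) → 'A' (after the try/except). Output: NMWA

Answer: NMWA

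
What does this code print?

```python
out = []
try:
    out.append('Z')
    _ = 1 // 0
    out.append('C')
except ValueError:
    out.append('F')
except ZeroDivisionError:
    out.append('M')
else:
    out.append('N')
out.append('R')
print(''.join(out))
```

Execution trace: 'Z' (try body) → 'M' (except ZeroDivisionError) → 'R' (after the try/except). Output: ZMR

Answer: ZMR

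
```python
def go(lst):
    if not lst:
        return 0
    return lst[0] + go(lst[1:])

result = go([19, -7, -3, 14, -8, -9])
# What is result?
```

19 + (-7) + (-3) + 14 + (-8) + (-9) + 0 = 6

Answer: 6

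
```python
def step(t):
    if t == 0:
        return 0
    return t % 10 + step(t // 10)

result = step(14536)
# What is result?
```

Sum of digits of 14536: 6 + 3 + 5 + 4 + 1 = 19

Answer: 19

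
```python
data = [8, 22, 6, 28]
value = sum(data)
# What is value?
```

Trace:
`data = [8, 22, 6, 28]` → data = [8, 22, 6, 28]
`value = sum(data)` → value = 64
So value = 64

Answer: 64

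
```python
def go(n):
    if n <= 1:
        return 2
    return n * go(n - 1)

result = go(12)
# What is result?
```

go(12) = 12 * 11 * 10 * 9 * 8 * 7 * 6 * 5 * 4 * 3 * 2 * 2 = 958003200

Answer: 958003200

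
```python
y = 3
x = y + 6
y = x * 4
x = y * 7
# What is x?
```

Trace:
`y = 3` → y = 3
`x = y + 6` → x = 9
`y = x * 4` → y = 36
`x = y * 7` → x = 252
So x = 252

Answer: 252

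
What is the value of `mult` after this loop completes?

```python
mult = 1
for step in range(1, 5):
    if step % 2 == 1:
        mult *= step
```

Product of odd numbers 1 to 4
`mult` takes the values: 1 → 3

Answer: 3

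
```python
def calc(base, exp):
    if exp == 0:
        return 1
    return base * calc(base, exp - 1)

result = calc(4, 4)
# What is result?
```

calc(4, 4) = 4 * 4 * 4 * 4 = 256

Answer: 256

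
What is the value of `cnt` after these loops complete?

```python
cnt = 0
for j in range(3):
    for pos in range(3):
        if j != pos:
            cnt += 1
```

3² - 3 (exclude diagonal)
`cnt` takes the values: 0 → 1 → 2 → 3 → 4 → 5 → 6

Answer: 6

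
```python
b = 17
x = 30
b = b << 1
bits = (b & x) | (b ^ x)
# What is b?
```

Trace:
`b = 17` → b = 17
`x = 30` → x = 30
`b = b << 1` → b = 34
`bits = (b & x) | (b ^ x)` → bits = 62
So b = 34

Answer: 34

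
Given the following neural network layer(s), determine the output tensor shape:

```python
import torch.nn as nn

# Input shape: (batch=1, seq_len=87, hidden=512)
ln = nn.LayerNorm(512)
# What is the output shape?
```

Input: (1, 87, 512) -> Output: (1, 87, 512)

Answer: (1, 87, 512)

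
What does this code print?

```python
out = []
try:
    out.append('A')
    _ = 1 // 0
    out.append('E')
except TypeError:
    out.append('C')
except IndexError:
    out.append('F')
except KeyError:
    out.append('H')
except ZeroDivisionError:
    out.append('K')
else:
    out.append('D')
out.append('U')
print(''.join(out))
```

Execution trace: 'A' (try body) → 'K' (except ZeroDivisionError) → 'U' (after the try/except). Output: AKU

Answer: AKU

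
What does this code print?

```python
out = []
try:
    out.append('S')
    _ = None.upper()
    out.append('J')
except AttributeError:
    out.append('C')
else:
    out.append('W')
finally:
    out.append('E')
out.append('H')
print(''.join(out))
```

Execution trace: 'S' (try body) → 'C' (except AttributeError) → 'E' (finally) → 'H' (after the try/except). Output: SCEH

Answer: SCEH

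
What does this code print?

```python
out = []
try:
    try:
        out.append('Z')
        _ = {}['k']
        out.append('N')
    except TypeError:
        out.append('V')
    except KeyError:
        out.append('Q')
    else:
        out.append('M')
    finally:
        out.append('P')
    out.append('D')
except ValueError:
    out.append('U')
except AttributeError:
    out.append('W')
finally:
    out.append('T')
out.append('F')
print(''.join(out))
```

Execution trace: 'Z' (inner try body) → 'Q' (inner except KeyError) → 'P' (inner finally) → 'D' (try body, no exception) → 'T' (finally) → 'F' (after the try/except). Output: ZQPDTF

Answer: ZQPDTF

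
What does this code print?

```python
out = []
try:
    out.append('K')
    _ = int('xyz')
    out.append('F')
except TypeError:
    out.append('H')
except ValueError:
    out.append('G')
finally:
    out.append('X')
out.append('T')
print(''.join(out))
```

Execution trace: 'K' (try body) → 'G' (except ValueError) → 'X' (finally) → 'T' (after the try/except). Output: KGXT

Answer: KGXT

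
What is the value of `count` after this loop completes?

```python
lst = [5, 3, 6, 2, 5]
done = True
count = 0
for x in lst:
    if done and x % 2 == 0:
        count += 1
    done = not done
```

Count even values at even positions
`count` takes the values: 0 → 1

Answer: 1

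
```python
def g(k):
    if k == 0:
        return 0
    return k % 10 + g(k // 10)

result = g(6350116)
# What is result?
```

Sum of digits of 6350116: 6 + 1 + 1 + 0 + 5 + 3 + 6 = 22

Answer: 22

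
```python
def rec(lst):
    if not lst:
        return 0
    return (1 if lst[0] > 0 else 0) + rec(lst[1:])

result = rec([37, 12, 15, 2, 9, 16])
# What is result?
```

Count of positive elements in [37, 12, 15, 2, 9, 16] = 6

Answer: 6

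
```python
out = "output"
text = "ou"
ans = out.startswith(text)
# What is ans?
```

Trace:
`out = "output"` → out = 'output'
`text = "ou"` → text = 'ou'
`ans = out.startswith(text)` → ans = True
So ans = True

Answer: True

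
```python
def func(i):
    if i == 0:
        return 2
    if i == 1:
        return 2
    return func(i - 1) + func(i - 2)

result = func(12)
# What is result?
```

Build up from base cases: func(0)=2, func(1)=2, func(2)=4, func(3)=6, func(4)=10, func(5)=16, func(6)=26, ..., func(12)=466

Answer: 466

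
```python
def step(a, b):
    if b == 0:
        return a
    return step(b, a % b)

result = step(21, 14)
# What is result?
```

step(21, 14) -> step(14, 7) -> step(7, 0) -> 7

Answer: 7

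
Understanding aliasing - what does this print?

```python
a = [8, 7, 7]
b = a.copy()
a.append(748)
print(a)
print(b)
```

Key concept: list.copy() creates independent copy.
Step by step:
`a = [8, 7, 7]` → a = [8, 7, 7]
`b = a.copy()` → b = [8, 7, 7]
`a.append(748)` → a = [8, 7, 7, 748]
`print(a)` → prints [8, 7, 7, 748]
`print(b)` → prints [8, 7, 7]

Answer:
[8, 7, 7, 748]
[8, 7, 7]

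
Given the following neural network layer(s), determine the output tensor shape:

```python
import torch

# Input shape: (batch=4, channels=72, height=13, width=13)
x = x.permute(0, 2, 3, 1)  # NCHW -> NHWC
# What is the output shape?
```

Input: (4, 72, 13, 13) -> Output: (4, 13, 13, 72)

Answer: (4, 13, 13, 72)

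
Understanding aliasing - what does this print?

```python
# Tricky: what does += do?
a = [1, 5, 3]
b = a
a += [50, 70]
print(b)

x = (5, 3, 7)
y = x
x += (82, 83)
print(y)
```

Key concept: += behavior differs for mutable vs immutable.
Step by step:
`a = [1, 5, 3]` → a = [1, 5, 3]
`b = a` → b = [1, 5, 3] (same object as a)
`a += [50, 70]` → a = [1, 5, 3, 50, 70] (same object as b); b = [1, 5, 3, 50, 70] (same object as a)
`print(b)` → prints [1, 5, 3, 50, 70]
`x = (5, 3, 7)` → x = (5, 3, 7)
`y = x` → y = (5, 3, 7)
`x += (82, 83)` → x = (5, 3, 7, 82, 83)
`print(y)` → prints (5, 3, 7)

Answer:
[1, 5, 3, 50, 70]
(5, 3, 7)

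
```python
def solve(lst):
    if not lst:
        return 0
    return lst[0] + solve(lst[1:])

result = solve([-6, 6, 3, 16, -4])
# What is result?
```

(-6) + 6 + 3 + 16 + (-4) + 0 = 15

Answer: 15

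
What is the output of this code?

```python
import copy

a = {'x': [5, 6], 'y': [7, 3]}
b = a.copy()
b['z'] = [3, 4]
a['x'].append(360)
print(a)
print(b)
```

Key concept: shallow copy of dict with mutable values.
Step by step:
`a = {'x': [5, 6], 'y': [7, 3]}` → a = {'x': [5, 6], 'y': [7, 3]}
`b = a.copy()` → b = {'x': [5, 6], 'y': [7, 3]}
`b['z'] = [3, 4]` → b = {'x': [5, 6], 'y': [7, 3], 'z': [3, 4]}
`a['x'].append(360)` → a = {'x': [5, 6, 360], 'y': [7, 3]}; b = {'x': [5, 6, 360], 'y': [7, 3], 'z': [3, 4]}
`print(a)` → prints {'x': [5, 6, 360], 'y': [7, 3]}
`print(b)` → prints {'x': [5, 6, 360], 'y': [7, 3], 'z': [3, 4]}

Answer:
{'x': [5, 6, 360], 'y': [7, 3]}
{'x': [5, 6, 360], 'y': [7, 3], 'z': [3, 4]}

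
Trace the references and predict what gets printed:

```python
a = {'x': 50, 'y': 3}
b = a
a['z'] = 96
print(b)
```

Key concept: dict aliasing.
Step by step:
`a = {'x': 50, 'y': 3}` → a = {'x': 50, 'y': 3}
`b = a` → b = {'x': 50, 'y': 3} (same object as a)
`a['z'] = 96` → a = {'x': 50, 'y': 3, 'z': 96} (same object as b); b = {'x': 50, 'y': 3, 'z': 96} (same object as a)
`print(b)` → prints {'x': 50, 'y': 3, 'z': 96}

Answer: {'x': 50, 'y': 3, 'z': 96}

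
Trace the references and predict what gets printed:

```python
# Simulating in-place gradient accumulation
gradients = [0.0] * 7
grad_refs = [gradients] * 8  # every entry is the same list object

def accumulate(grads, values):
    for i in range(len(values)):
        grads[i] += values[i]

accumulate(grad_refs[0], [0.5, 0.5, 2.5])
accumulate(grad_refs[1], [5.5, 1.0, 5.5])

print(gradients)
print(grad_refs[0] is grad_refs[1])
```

Key concept: gradient accumulation aliasing.
Step by step:
`gradients = [0.0] * 7` → gradients = [0.0, 0.0, 0.0, 0.0, 0.0, 0.0, 0.0]
`grad_refs = [gradients] * 8` → grad_refs = [[0.0, 0.0, 0.0, 0.0, 0.0, 0.0, 0.0], [0.0, 0.0, 0.0, 0.0, 0.0, 0.0, 0.0], [0.0, 0.0, 0.0, 0.0, 0.0, 0.0, 0.0], [0.0, 0.0, 0.0, 0.0, 0.0, 0.0, 0.0], [0.0, 0.0, 0.0, 0.0, 0.0, 0.0, 0.0], [0.0, 0.0, 0.0, 0.0, 0.0, 0.0, 0.0], [0.0, 0.0, 0.0, 0.0, 0.0, 0.0, 0.0], [0.0, 0.0, 0.0, 0.0, 0.0, 0.0, 0.0]]
`accumulate(grad_refs[0], [0.5, 0.5, 2.5])` → gradients = [0.5, 0.5, 2.5, 0.0, 0.0, 0.0, 0.0]; grad_refs = [[0.5, 0.5, 2.5, 0.0, 0.0, 0.0, 0.0], [0.5, 0.5, 2.5, 0.0, 0.0, 0.0, 0.0], [0.5, 0.5, 2.5, 0.0, 0.0, 0.0, 0.0], [0.5, 0.5, 2.5, 0.0, 0.0, 0.0, 0.0], [0.5, 0.5, 2.5, 0.0, 0.0, 0.0, 0.0], [0.5, 0.5, 2.5, 0.0, 0.0, 0.0, 0.0], [0.5, 0.5, 2.5, 0.0, 0.0, 0.0, 0.0], [0.5, 0.5, 2.5, 0.0, 0.0, 0.0, 0.0]]
`accumulate(grad_refs[1], [5.5, 1.0, 5.5])` → gradients = [6.0, 1.5, 8.0, 0.0, 0.0, 0.0, 0.0]; grad_refs = [[6.0, 1.5, 8.0, 0.0, 0.0, 0.0, 0.0], [6.0, 1.5, 8.0, 0.0, 0.0, 0.0, 0.0], [6.0, 1.5, 8.0, 0.0, 0.0, 0.0, 0.0], [6.0, 1.5, 8.0, 0.0, 0.0, 0.0, 0.0], [6.0, 1.5, 8.0, 0.0, 0.0, 0.0, 0.0], [6.0, 1.5, 8.0, 0.0, 0.0, 0.0, 0.0], [6.0, 1.5, 8.0, 0.0, 0.0, 0.0, 0.0], [6.0, 1.5, 8.0, 0.0, 0.0, 0.0, 0.0]]
`print(gradients)` → prints [6.0, 1.5, 8.0, 0.0, 0.0, 0.0, 0.0]
`print(grad_refs[0] is grad_refs[1])` → prints True

Answer:
[6.0, 1.5, 8.0, 0.0, 0.0, 0.0, 0.0]
True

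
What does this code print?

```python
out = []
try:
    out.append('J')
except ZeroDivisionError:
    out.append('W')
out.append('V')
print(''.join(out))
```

Execution trace: 'J' (try body, no exception) → 'V' (after the try/except). Output: JV

Answer: JV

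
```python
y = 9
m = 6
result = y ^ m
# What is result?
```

Trace:
`y = 9` → y = 9
`m = 6` → m = 6
`result = y ^ m` → result = 15
So result = 15

Answer: 15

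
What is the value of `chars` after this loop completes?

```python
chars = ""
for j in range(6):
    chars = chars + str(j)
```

Concatenate digits 0 to 5
`chars` takes the values: "" → "0" → "01" → "012" → "0123" → "01234" → "012345"

Answer: "012345"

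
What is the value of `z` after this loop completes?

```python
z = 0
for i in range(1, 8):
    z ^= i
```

XOR of 1 to 7
`z` takes the values: 0 → 1 → 3 → 0 → 4 → 1 → 7 → 0

Answer: 0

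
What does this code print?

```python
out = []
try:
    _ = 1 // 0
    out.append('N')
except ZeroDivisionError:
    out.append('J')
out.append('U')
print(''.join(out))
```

Execution trace: 'J' (except ZeroDivisionError) → 'U' (after the try/except). Output: JU

Answer: JU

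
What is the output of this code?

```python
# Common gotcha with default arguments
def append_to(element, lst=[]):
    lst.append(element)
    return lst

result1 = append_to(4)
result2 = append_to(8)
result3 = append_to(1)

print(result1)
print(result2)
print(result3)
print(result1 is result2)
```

Key concept: mutable default argument gotcha.
Step by step:
`result1 = append_to(4)` → result1 = [4]
`result2 = append_to(8)` → result1 = [4, 8] (same object as result2); result2 = [4, 8] (same object as result1)
`result3 = append_to(1)` → result1 = [4, 8, 1] (same object as result2, result3); result2 = [4, 8, 1] (same object as result1, result3); result3 = [4, 8, 1] (same object as result1, result2)
`print(result1)` → prints [4, 8, 1]
`print(result2)` → prints [4, 8, 1]
`print(result3)` → prints [4, 8, 1]
`print(result1 is result2)` → prints True

Answer:
[4, 8, 1]
[4, 8, 1]
[4, 8, 1]
True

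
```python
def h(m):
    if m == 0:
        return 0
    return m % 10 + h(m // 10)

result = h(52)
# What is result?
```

Sum of digits of 52: 2 + 5 = 7

Answer: 7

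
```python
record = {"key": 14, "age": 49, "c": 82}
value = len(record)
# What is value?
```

Trace:
`record = {"key": 14, "age": 49, "c": 82}` → record = {'key': 14, 'age': 49, 'c': 82}
`value = len(record)` → value = 3
So value = 3

Answer: 3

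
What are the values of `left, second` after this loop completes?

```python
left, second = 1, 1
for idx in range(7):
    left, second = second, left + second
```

Fibonacci: after 7 iterations
`left, second` takes the values: (1, 1) → (1, 2) → (2, 3) → (3, 5) → (5, 8) → (8, 13) → (13, 21) → (21, 34)

Answer: 21, 34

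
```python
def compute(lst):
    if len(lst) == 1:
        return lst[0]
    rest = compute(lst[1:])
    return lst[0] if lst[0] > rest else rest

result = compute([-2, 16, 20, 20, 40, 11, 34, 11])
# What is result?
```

Recursive max over [-2, 16, 20, 20, 40, 11, 34, 11] = 40

Answer: 40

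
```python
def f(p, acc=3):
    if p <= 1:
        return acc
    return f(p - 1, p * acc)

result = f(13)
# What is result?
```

Accumulator trace (n, acc): (13, 3) -> (12, 39) -> (11, 468) -> (10, 5148) -> (9, 51480) -> (8, 463320) -> (7, 3706560) -> (6, 25945920) -> (5, 155675520) -> (4, 778377600) -> (3, 3113510400) -> (2, 9340531200) -> (1, 18681062400) -> return 18681062400

Answer: 18681062400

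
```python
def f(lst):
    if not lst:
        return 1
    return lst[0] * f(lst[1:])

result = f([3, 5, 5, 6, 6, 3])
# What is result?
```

Product over [3, 5, 5, 6, 6, 3] = 3 * 5 * 5 * 6 * 6 * 3 = 8100

Answer: 8100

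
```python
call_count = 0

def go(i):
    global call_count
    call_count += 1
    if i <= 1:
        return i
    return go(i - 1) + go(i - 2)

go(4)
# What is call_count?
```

Calls(i) = 1 + Calls(i-1) + Calls(i-2); Calls(0)=Calls(1)=1. For i=4 this gives 9.

Answer: 9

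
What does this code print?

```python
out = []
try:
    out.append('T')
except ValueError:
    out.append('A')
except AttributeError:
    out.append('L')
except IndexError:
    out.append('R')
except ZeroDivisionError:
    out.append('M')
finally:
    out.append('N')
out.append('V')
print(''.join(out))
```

Execution trace: 'T' (try body, no exception) → 'N' (finally) → 'V' (after the try/except). Output: TNV

Answer: TNV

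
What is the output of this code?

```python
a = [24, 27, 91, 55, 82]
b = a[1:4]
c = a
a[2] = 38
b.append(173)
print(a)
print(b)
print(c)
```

Key concept: slice vs alias.
Step by step:
`a = [24, 27, 91, 55, 82]` → a = [24, 27, 91, 55, 82]
`b = a[1:4]` → b = [27, 91, 55]
`c = a` → c = [24, 27, 91, 55, 82] (same object as a)
`a[2] = 38` → a = [24, 27, 38, 55, 82] (same object as c); c = [24, 27, 38, 55, 82] (same object as a)
`b.append(173)` → b = [27, 91, 55, 173]
`print(a)` → prints [24, 27, 38, 55, 82]
`print(b)` → prints [27, 91, 55, 173]
`print(c)` → prints [24, 27, 38, 55, 82]

Answer:
[24, 27, 38, 55, 82]
[27, 91, 55, 173]
[24, 27, 38, 55, 82]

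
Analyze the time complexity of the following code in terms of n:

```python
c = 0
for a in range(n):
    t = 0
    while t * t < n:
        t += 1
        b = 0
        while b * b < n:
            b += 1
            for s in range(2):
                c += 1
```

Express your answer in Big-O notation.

Each loop level contributes: n × √n × √n × 1. Multiplying the contributions gives O(n^2).

Answer: O(n^2)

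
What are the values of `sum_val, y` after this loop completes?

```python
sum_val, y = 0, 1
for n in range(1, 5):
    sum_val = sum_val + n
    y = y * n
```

Sum and factorial of 1 to 4
`sum_val, y` takes the values: (0, 1) → (1, 1) → (3, 1) → (3, 2) → (6, 2) → (6, 6) → (10, 6) → (10, 24)

Answer: 10, 24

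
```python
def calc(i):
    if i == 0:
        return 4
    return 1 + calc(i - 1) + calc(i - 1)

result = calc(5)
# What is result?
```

calc(i) = 1 + 2·calc(i-1), calc(0)=4. Closed form: (4+1)·2^5 - 1 = 159.

Answer: 159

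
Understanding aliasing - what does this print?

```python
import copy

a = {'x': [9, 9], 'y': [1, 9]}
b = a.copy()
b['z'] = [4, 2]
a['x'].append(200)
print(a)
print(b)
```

Key concept: shallow copy of dict with mutable values.
Step by step:
`a = {'x': [9, 9], 'y': [1, 9]}` → a = {'x': [9, 9], 'y': [1, 9]}
`b = a.copy()` → b = {'x': [9, 9], 'y': [1, 9]}
`b['z'] = [4, 2]` → b = {'x': [9, 9], 'y': [1, 9], 'z': [4, 2]}
`a['x'].append(200)` → a = {'x': [9, 9, 200], 'y': [1, 9]}; b = {'x': [9, 9, 200], 'y': [1, 9], 'z': [4, 2]}
`print(a)` → prints {'x': [9, 9, 200], 'y': [1, 9]}
`print(b)` → prints {'x': [9, 9, 200], 'y': [1, 9], 'z': [4, 2]}

Answer:
{'x': [9, 9, 200], 'y': [1, 9]}
{'x': [9, 9, 200], 'y': [1, 9], 'z': [4, 2]}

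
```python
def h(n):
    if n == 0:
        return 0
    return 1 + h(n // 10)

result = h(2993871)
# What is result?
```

Count of digits of 2993871: 7

Answer: 7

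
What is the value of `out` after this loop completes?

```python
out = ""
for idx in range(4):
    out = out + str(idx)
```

Concatenate digits 0 to 3
`out` takes the values: "" → "0" → "01" → "012" → "0123"

Answer: "0123"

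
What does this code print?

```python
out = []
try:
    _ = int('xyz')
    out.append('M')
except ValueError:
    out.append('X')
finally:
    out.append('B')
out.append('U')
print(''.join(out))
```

Execution trace: 'X' (except ValueError) → 'B' (finally) → 'U' (after the try/except). Output: XBU

Answer: XBU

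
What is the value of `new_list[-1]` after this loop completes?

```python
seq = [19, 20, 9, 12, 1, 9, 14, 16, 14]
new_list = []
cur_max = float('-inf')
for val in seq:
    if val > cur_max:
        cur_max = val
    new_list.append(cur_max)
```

Running max ends at 20
`new_list` takes the values: [] → [19] → [19, 20] → [19, 20, 20] → [19, 20, 20, 20] → [19, 20, 20, 20, 20] → [19, 20, 20, 20, 20, 20] → [19, 20, 20, 20, 20, 20, 20] → [19, 20, 20, 20, 20, 20, 20, 20] → [19, 20, 20, 20, 20, 20, 20, 20, 20]
So `new_list[-1]` = 20

Answer: 20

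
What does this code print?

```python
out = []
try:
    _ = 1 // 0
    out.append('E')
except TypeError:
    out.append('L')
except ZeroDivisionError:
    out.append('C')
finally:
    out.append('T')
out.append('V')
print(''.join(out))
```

Execution trace: 'C' (except ZeroDivisionError) → 'T' (finally) → 'V' (after the try/except). Output: CTV

Answer: CTV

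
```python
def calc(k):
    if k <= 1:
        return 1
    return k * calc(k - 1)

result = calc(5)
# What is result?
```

calc(5) = 5 * 4 * 3 * 2 * 1 = 120

Answer: 120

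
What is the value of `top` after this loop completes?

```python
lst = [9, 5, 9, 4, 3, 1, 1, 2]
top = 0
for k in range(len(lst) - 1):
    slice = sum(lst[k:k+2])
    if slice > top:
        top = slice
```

Max sum of 2-element window in [9, 5, 9, 4, 3, 1, 1, 2]
`top` takes the values: 0 → 14

Answer: 14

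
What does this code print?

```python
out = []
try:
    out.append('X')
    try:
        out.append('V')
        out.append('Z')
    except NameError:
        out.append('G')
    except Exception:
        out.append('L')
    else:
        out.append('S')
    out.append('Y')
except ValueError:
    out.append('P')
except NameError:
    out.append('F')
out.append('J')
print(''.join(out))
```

Execution trace: 'X' (try body) → 'V' (inner try body) → 'Z' (inner try body, no exception) → 'S' (inner else) → 'Y' (try body, no exception) → 'J' (after the try/except). Output: XVZSYJ

Answer: XVZSYJ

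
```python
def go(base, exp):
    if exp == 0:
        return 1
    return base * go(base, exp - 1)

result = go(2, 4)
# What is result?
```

go(2, 4) = 2 * 2 * 2 * 2 = 16

Answer: 16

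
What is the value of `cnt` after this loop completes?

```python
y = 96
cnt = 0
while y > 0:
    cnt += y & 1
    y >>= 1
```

Count set bits in 96 (binary: 0b1100000)
`cnt` takes the values: 0 → 1 → 2

Answer: 2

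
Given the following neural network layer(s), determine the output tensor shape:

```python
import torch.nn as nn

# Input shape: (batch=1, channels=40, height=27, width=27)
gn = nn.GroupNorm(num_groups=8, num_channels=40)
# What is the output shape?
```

Input: (1, 40, 27, 27) -> Output: (1, 40, 27, 27)

Answer: (1, 40, 27, 27)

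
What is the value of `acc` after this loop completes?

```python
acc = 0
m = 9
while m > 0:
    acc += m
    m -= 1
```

Sum 9 down to 1
`acc` takes the values: 0 → 9 → 17 → 24 → 30 → 35 → 39 → 42 → 44 → 45

Answer: 45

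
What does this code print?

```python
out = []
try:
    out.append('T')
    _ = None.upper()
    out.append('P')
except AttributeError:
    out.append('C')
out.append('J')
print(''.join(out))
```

Execution trace: 'T' (try body) → 'C' (except AttributeError) → 'J' (after the try/except). Output: TCJ

Answer: TCJ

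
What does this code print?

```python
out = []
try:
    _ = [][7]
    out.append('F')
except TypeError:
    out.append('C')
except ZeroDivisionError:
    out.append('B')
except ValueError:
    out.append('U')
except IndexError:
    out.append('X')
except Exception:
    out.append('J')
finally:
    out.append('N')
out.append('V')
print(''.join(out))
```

Execution trace: 'X' (except IndexError) → 'N' (finally) → 'V' (after the try/except). Output: XNV

Answer: XNV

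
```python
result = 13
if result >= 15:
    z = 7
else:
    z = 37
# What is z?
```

Trace:
`result = 13` → result = 13
`if result >= 15: ...` → result >= 15 is False, take else branch → z = 37
So z = 37

Answer: 37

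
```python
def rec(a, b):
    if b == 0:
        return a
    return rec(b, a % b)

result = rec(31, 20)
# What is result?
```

rec(31, 20) -> rec(20, 11) -> rec(11, 9) -> rec(9, 2) -> rec(2, 1) -> rec(1, 0) -> 1

Answer: 1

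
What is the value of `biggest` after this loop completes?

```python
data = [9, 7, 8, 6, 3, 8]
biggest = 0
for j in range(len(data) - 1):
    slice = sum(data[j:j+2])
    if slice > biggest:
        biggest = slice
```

Max sum of 2-element window in [9, 7, 8, 6, 3, 8]
`biggest` takes the values: 0 → 16

Answer: 16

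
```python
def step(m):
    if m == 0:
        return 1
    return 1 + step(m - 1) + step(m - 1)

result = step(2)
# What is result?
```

step(m) = 1 + 2·step(m-1), step(0)=1. Closed form: (1+1)·2^2 - 1 = 7.

Answer: 7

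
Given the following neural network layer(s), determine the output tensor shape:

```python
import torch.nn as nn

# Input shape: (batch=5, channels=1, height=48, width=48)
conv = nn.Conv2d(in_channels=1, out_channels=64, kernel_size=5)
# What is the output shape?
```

Input: (5, 1, 48, 48) -> Output: (5, 64, 44, 44)

Answer: (5, 64, 44, 44)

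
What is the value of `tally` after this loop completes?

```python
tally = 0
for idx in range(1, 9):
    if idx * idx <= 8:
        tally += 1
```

Count numbers where idx² ≤ 8
`tally` takes the values: 0 → 1 → 2

Answer: 2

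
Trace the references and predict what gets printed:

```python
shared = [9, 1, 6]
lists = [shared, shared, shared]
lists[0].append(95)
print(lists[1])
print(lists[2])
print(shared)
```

Key concept: list of same reference.
Step by step:
`shared = [9, 1, 6]` → shared = [9, 1, 6]
`lists = [shared, shared, shared]` → lists = [[9, 1, 6], [9, 1, 6], [9, 1, 6]]
`lists[0].append(95)` → shared = [9, 1, 6, 95]; lists = [[9, 1, 6, 95], [9, 1, 6, 95], [9, 1, 6, 95]]
`print(lists[1])` → prints [9, 1, 6, 95]
`print(lists[2])` → prints [9, 1, 6, 95]
`print(shared)` → prints [9, 1, 6, 95]

Answer:
[9, 1, 6, 95]
[9, 1, 6, 95]
[9, 1, 6, 95]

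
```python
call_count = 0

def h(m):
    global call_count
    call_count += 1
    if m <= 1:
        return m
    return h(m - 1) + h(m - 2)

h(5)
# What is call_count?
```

Calls(m) = 1 + Calls(m-1) + Calls(m-2); Calls(0)=Calls(1)=1. For m=5 this gives 15.

Answer: 15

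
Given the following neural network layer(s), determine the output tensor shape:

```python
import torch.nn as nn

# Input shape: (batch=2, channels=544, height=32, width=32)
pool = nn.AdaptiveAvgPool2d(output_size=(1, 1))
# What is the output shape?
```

Input: (2, 544, 32, 32) -> Output: (2, 544, 1, 1)

Answer: (2, 544, 1, 1)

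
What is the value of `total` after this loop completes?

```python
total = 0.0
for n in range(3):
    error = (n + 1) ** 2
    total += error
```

Sum of squared losses 1² + 2² + ... + 3²
`total` takes the values: 0.0 → 1.0 → 5.0 → 14.0

Answer: 14.0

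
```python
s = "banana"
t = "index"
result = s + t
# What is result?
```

Trace:
`s = "banana"` → s = 'banana'
`t = "index"` → t = 'index'
`result = s + t` → result = 'bananaindex'
So result = 'bananaindex'

Answer: 'bananaindex'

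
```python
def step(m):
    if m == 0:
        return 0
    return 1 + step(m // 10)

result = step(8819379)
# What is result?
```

Count of digits of 8819379: 7

Answer: 7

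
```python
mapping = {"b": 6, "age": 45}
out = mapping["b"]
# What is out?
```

Trace:
`mapping = {"b": 6, "age": 45}` → mapping = {'b': 6, 'age': 45}
`out = mapping["b"]` → out = 6
So out = 6

Answer: 6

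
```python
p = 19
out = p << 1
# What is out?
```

Trace:
`p = 19` → p = 19
`out = p << 1` → out = 38
So out = 38

Answer: 38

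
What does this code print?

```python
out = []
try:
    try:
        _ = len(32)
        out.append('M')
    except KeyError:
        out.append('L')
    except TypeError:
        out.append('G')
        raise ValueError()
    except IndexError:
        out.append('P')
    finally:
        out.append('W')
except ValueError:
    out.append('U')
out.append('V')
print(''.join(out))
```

Execution trace: 'G' (inner except TypeError) → 'W' (inner finally) → 'U' (outer except ValueError) → 'V' (after the try/except). Output: GWUV

Answer: GWUV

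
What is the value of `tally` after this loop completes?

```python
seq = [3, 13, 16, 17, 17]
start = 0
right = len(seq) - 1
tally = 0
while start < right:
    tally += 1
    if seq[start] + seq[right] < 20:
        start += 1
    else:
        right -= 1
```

Steps to find pair summing to 20
`tally` takes the values: 0 → 1 → 2 → 3 → 4

Answer: 4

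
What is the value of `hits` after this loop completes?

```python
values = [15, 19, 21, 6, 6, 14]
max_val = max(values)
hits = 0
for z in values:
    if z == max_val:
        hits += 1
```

Count of max value 21 in [15, 19, 21, 6, 6, 14]
`hits` takes the values: 0 → 1

Answer: 1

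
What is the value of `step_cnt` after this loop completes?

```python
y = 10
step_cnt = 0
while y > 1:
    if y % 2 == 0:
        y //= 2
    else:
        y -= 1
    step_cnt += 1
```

Steps to reduce 10 to 1
`step_cnt` takes the values: 0 → 1 → 2 → 3 → 4

Answer: 4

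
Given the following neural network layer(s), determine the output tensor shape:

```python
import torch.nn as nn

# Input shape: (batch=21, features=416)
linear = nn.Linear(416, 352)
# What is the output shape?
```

Input: (21, 416) -> Output: (21, 352)

Answer: (21, 352)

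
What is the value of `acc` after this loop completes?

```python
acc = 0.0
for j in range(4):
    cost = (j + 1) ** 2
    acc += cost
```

Sum of squared losses 1² + 2² + ... + 4²
`acc` takes the values: 0.0 → 1.0 → 5.0 → 14.0 → 30.0

Answer: 30.0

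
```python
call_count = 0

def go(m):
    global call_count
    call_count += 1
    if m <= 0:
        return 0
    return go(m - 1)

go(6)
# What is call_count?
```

Linear recursion stepping by 1: 7 calls from m=6 down to ≤0.

Answer: 7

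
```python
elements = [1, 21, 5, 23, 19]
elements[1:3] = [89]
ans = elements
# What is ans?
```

Trace:
`elements = [1, 21, 5, 23, 19]` → elements = [1, 21, 5, 23, 19]
`elements[1:3] = [89]` → elements = [1, 89, 23, 19]
`ans = elements` → ans = [1, 89, 23, 19]
So ans = [1, 89, 23, 19]

Answer: [1, 89, 23, 19]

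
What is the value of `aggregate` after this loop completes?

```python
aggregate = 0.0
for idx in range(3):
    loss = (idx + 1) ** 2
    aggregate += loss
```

Sum of squared losses 1² + 2² + ... + 3²
`aggregate` takes the values: 0.0 → 1.0 → 5.0 → 14.0

Answer: 14.0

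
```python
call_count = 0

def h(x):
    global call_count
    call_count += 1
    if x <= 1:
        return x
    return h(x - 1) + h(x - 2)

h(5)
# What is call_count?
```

Calls(x) = 1 + Calls(x-1) + Calls(x-2); Calls(0)=Calls(1)=1. For x=5 this gives 15.

Answer: 15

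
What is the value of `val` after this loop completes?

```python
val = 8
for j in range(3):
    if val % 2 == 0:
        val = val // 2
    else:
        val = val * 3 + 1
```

Collatz-style transformation from 8
`val` takes the values: 8 → 4 → 2 → 1

Answer: 1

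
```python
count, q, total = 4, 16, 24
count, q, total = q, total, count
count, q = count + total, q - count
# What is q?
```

Trace:
`count, q, total = 4, 16, 24` → count = 4; q = 16; total = 24
`count, q, total = q, total, count` → count = 16; q = 24; total = 4
`count, q = count + total, q - count` → count = 20; q = 8
So q = 8

Answer: 8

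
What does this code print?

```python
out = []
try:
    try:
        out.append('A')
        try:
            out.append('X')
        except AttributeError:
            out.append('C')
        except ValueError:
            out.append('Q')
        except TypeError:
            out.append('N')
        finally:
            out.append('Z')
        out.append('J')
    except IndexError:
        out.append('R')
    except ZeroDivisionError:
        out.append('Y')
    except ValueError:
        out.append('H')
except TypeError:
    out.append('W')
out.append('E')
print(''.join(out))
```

Execution trace: 'A' (try body) → 'X' (inner try body, no exception) → 'Z' (inner finally) → 'J' (try body, no exception) → 'E' (after the try/except). Output: AXZJE

Answer: AXZJE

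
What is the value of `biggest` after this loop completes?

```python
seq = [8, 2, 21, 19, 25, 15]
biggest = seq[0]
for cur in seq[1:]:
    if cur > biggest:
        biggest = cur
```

Maximum of [8, 2, 21, 19, 25, 15]
`biggest` takes the values: 8 → 21 → 25

Answer: 25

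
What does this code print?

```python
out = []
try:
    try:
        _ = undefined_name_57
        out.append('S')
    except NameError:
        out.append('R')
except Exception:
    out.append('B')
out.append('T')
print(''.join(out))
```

Execution trace: 'R' (inner except NameError) → 'T' (after the try/except). Output: RT

Answer: RT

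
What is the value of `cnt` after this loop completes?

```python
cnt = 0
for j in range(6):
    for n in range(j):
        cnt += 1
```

Triangle number: 0+1+2+...+5
`cnt` takes the values: 0 → 1 → 2 → 3 → 4 → 5 → 6 → 7 → 8 → 9 → 10 → 11 → 12 → 13 → 14 → 15

Answer: 15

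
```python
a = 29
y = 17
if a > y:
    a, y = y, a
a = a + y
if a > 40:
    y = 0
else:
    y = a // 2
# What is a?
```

Trace:
`a = 29` → a = 29
`y = 17` → y = 17
`if a > y: ...` → a > y is True → a = 17; y = 29
`a = a + y` → a = 46
`if a > 40: ...` → a > 40 is True → y = 0
So a = 46

Answer: 46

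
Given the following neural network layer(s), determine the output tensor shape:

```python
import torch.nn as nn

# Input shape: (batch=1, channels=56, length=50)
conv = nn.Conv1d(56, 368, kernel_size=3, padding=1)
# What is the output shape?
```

Input: (1, 56, 50) -> Output: (1, 368, 50)

Answer: (1, 368, 50)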